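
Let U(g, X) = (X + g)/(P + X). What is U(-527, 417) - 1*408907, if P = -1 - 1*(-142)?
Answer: -114085108/279 ≈ -4.0891e+5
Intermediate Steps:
P = 141 (P = -1 + 142 = 141)
U(g, X) = (X + g)/(141 + X)
U(-527, 417) - 1*408907 = (417 - 527)/(141 + 417) - 1*408907 = -110/558 - 408907 = (1/558)*(-110) - 408907 = -55/279 - 408907 = -114085108/279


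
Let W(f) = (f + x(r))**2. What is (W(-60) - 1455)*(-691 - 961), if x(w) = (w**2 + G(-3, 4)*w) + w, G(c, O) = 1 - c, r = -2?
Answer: -4792452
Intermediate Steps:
x(w) = w**2 + 5*w (x(w) = (w**2 + (1 - 1*(-3))*w) + w = (w**2 + (1 + 3)*w) + w = (w**2 + 4*w) + w = w**2 + 5*w)
W(f) = (-6 + f)**2 (W(f) = (f - 2*(5 - 2))**2 = (f - 2*3)**2 = (f - 6)**2 = (-6 + f)**2)
(W(-60) - 1455)*(-691 - 961) = ((-6 - 60)**2 - 1455)*(-691 - 961) = ((-66)**2 - 1455)*(-1652) = (4356 - 1455)*(-1652) = 2901*(-1652) = -4792452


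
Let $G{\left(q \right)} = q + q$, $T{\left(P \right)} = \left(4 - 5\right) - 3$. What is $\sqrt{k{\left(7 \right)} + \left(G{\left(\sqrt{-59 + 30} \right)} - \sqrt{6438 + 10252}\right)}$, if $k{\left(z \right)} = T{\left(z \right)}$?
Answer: $\sqrt{-4 - \sqrt{16690} + 2 i \sqrt{29}} \approx 0.46624 + 11.55 i$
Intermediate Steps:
$T{\left(P \right)} = -4$ ($T{\left(P \right)} = -1 - 3 = -4$)
$G{\left(q \right)} = 2 q$
$k{\left(z \right)} = -4$
$\sqrt{k{\left(7 \right)} + \left(G{\left(\sqrt{-59 + 30} \right)} - \sqrt{6438 + 10252}\right)} = \sqrt{-4 - \left(\sqrt{6438 + 10252} - 2 \sqrt{-59 + 30}\right)} = \sqrt{-4 - \left(\sqrt{16690} - 2 i \sqrt{29}\right)} = \sqrt{-4 - \sqrt{16690} + 2 i \sqrt{29}}$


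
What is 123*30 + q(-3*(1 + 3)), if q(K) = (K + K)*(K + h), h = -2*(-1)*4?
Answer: 3786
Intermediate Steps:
h = 8 (h = 2*4 = 8)
q(K) = 2*K*(8 + K) (q(K) = (K + K)*(K + 8) = (2*K)*(8 + K) = 2*K*(8 + K))
123*30 + q(-3*(1 + 3)) = 123*30 + 2*(-3*(1 + 3))*(8 - 3*(1 + 3)) = 3690 + 2*(-3*4)*(8 - 3*4) = 3690 + 2*(-12)*(8 - 12) = 3690 + 2*(-12)*(-4) = 3690 + 96 = 3786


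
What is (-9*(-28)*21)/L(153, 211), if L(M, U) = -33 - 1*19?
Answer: -1323/13 ≈ -101.77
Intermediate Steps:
L(M, U) = -52 (L(M, U) = -33 - 19 = -52)
(-9*(-28)*21)/L(153, 211) = (-9*(-28)*21)/(-52) = (252*21)*(-1/52) = 5292*(-1/52) = -1323/13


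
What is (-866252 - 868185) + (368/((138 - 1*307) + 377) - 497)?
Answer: -22554119/13 ≈ -1.7349e+6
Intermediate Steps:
(-866252 - 868185) + (368/((138 - 1*307) + 377) - 497) = -1734437 + (368/((138 - 307) + 377) - 497) = -1734437 + (368/(-169 + 377) - 497) = -1734437 + (368/208 - 497) = -1734437 + (368*(1/208) - 497) = -1734437 + (23/13 - 497) = -1734437 - 6438/13 = -22554119/13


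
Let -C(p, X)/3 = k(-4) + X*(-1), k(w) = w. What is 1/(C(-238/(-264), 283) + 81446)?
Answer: 1/82307 ≈ 1.2150e-5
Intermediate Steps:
C(p, X) = 12 + 3*X (C(p, X) = -3*(-4 + X*(-1)) = -3*(-4 - X) = 12 + 3*X)
1/(C(-238/(-264), 283) + 81446) = 1/((12 + 3*283) + 81446) = 1/((12 + 849) + 81446) = 1/(861 + 81446) = 1/82307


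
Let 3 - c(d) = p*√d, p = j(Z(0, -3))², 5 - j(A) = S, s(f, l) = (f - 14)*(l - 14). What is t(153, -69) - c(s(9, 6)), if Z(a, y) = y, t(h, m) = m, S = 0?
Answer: -72 + 50*√10 ≈ 86.114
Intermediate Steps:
s(f, l) = (-14 + f)*(-14 + l)
j(A) = 5 (j(A) = 5 - 1*0 = 5 + 0 = 5)
p = 25 (p = 5² = 25)
c(d) = 3 - 25*√d
t(153, -69) - c(s(9, 6)) = -69 - (3 - 25*√(196 - 14*9 - 14*6 + 9*6)) = -69 - (3 - 25*√(196 - 126 - 84 + 54)) = -69 - (3 - 50*√10) = -69 + (-3 + 50*√10) = -72 + 50*√10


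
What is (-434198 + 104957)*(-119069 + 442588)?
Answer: -106515719079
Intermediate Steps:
(-434198 + 104957)*(-119069 + 442588) = -329241*323519 = -106515719079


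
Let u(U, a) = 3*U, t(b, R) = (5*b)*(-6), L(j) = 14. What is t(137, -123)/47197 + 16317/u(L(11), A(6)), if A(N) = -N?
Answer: 36663849/94394 ≈ 388.41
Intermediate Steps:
t(b, R) = -30*b
t(137, -123)/47197 + 16317/u(L(11), A(6)) = -30*137/47197 + 16317/((3*14)) = -4110*1/47197 + 16317/42 = -4110/47197 + 16317*(1/42) = -4110/47197 + 777/2 = 36663849/94394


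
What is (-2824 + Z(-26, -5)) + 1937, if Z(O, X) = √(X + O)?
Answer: -887 + I*√31 ≈ -887.0 + 5.5678*I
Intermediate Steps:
Z(O, X) = √(O + X)
(-2824 + Z(-26, -5)) + 1937 = (-2824 + √(-26 - 5)) + 1937 = (-2824 + √(-31)) + 1937 = (-2824 + I*√31) + 1937 = -887 + I*√31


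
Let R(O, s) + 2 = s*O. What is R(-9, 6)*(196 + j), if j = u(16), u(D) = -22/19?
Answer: -207312/19 ≈ -10911.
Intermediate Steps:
u(D) = -22/19 (u(D) = -22*1/19 = -22/19)
R(O, s) = -2 + O*s (R(O, s) = -2 + s*O = -2 + O*s)
j = -22/19 ≈ -1.1579
R(-9, 6)*(196 + j) = (-2 - 9*6)*(196 - 22/19) = (-2 - 54)*(3702/19) = -56*3702/19 = -207312/19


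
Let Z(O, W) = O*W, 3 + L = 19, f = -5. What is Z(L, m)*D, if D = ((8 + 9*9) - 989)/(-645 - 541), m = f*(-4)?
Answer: 144000/593 ≈ 242.83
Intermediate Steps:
L = 16 (L = -3 + 19 = 16)
m = 20 (m = -5*(-4) = 20)
D = 450/593 (D = ((8 + 81) - 989)/(-1186) = (89 - 989)*(-1/1186) = -900*(-1/1186) = 450/593 ≈ 0.75885)
Z(L, m)*D = (16*20)*(450/593) = 320*(450/593) = 144000/593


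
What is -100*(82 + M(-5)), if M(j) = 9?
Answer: -9100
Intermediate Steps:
-100*(82 + M(-5)) = -100*(82 + 9) = -100*91 = -9100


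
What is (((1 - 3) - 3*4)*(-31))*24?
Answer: 10416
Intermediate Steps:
(((1 - 3) - 3*4)*(-31))*24 = ((-2 - 12)*(-31))*24 = -14*(-31)*24 = 434*24 = 10416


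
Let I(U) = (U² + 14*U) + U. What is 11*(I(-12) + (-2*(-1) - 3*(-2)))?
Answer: -308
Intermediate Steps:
I(U) = U² + 15*U
11*(I(-12) + (-2*(-1) - 3*(-2))) = 11*(-12*(15 - 12) + (-2*(-1) - 3*(-2))) = 11*(-12*3 + (2 + 6)) = 11*(-36 + 8) = 11*(-28) = -308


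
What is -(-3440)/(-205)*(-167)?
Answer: 114896/41 ≈ 2802.3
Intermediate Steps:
-(-3440)/(-205)*(-167) = -(-3440)*(-1)/205*(-167) = -20*172/205*(-167) = -688/41*(-167) = 114896/41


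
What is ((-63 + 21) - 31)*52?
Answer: -3796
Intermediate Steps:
((-63 + 21) - 31)*52 = (-42 - 31)*52 = -73*52 = -3796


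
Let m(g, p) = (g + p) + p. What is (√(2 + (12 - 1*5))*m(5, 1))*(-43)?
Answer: -903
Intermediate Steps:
m(g, p) = g + 2*p
(√(2 + (12 - 1*5))*m(5, 1))*(-43) = (√(2 + (12 - 1*5))*(5 + 2*1))*(-43) = (√(2 + (12 - 5))*(5 + 2))*(-43) = (√(2 + 7)*7)*(-43) = (√9*7)*(-43) = (3*7)*(-43) = 21*(-43) = -903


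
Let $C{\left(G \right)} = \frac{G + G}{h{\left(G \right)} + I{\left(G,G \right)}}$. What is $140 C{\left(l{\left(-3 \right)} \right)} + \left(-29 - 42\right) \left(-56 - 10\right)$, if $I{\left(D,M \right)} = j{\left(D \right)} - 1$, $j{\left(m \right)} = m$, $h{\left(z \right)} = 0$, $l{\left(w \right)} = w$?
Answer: $4896$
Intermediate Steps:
$I{\left(D,M \right)} = -1 + D$ ($I{\left(D,M \right)} = D - 1 = -1 + D$)
$C{\left(G \right)} = \frac{2 G}{-1 + G}$ ($C{\left(G \right)} = \frac{G + G}{0 + \left(-1 + G\right)} = \frac{2 G}{-1 + G}$)
$140 C{\left(l{\left(-3 \right)} \right)} + \left(-29 - 42\right) \left(-56 - 10\right) = 140 \cdot 2 \left(-3\right) \frac{1}{-1 - 3} + \left(-29 - 42\right) \left(-56 - 10\right) = 140 \cdot 2 \left(-3\right) \frac{1}{-4} - -4686 = 140 \cdot 2 \left(-3\right) \left(- \frac{1}{4}\right) + 4686 = 140 \cdot \frac{3}{2} + 4686 = 210 + 4686 = 4896$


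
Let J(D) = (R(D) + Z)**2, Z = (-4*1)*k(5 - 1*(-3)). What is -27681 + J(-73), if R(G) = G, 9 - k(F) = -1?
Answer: -14912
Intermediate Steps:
k(F) = 10 (k(F) = 9 - 1*(-1) = 9 + 1 = 10)
Z = -40 (Z = -4*1*10 = -4*10 = -40)
J(D) = (-40 + D)**2 (J(D) = (D - 40)**2 = (-40 + D)**2)
-27681 + J(-73) = -27681 + (-40 - 73)**2 = -27681 + (-113)**2 = -27681 + 12769 = -14912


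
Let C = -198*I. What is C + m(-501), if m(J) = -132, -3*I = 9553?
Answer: 630366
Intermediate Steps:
I = -9553/3 (I = -1/3*9553 = -9553/3 ≈ -3184.3)
C = 630498 (C = -198*(-9553/3) = 630498)
C + m(-501) = 630498 - 132 = 630366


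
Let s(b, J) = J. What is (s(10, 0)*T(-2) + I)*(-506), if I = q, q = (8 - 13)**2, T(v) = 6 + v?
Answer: -12650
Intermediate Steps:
q = 25 (q = (-5)**2 = 25)
I = 25
(s(10, 0)*T(-2) + I)*(-506) = (0*(6 - 2) + 25)*(-506) = (0*4 + 25)*(-506) = (0 + 25)*(-506) = 25*(-506) = -12650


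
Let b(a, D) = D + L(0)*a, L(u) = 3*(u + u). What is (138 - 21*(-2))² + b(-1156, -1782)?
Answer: 30618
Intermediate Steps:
L(u) = 6*u (L(u) = 3*(2*u) = 6*u)
b(a, D) = D (b(a, D) = D + (6*0)*a = D + 0*a = D + 0 = D)
(138 - 21*(-2))² + b(-1156, -1782) = (138 - 21*(-2))² - 1782 = (138 + 42)² - 1782 = 180² - 1782 = 32400 - 1782 = 30618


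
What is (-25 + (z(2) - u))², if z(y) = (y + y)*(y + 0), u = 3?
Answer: 400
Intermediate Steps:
z(y) = 2*y² (z(y) = (2*y)*y = 2*y²)
(-25 + (z(2) - u))² = (-25 + (2*2² - 1*3))² = (-25 + (2*4 - 3))² = (-25 + (8 - 3))² = (-25 + 5)² = (-20)² = 400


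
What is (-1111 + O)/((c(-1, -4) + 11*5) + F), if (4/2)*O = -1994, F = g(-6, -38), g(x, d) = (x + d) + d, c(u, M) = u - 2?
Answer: 1054/15 ≈ 70.267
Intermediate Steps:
c(u, M) = -2 + u
g(x, d) = x + 2*d (g(x, d) = (d + x) + d = x + 2*d)
F = -82 (F = -6 + 2*(-38) = -6 - 76 = -82)
O = -997 (O = (1/2)*(-1994) = -997)
(-1111 + O)/((c(-1, -4) + 11*5) + F) = (-1111 - 997)/(((-2 - 1) + 11*5) - 82) = -2108/((-3 + 55) - 82) = -2108/(52 - 82) = -2108/(-30) = -2108*(-1/30) = 1054/15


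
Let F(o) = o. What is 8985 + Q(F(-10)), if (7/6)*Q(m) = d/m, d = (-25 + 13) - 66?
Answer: 314709/35 ≈ 8991.7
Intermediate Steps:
d = -78 (d = -12 - 66 = -78)
Q(m) = -468/(7*m) (Q(m) = 6*(-78/m)/7 = -468/(7*m))
8985 + Q(F(-10)) = 8985 - 468/7/(-10) = 8985 - 468/7*(-⅒) = 8985 + 234/35 = 314709/35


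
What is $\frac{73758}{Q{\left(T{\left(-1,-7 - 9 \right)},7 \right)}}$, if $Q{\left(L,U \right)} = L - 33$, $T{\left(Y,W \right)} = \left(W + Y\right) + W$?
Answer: $- \frac{12293}{11} \approx -1117.5$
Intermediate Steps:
$T{\left(Y,W \right)} = Y + 2 W$
$Q{\left(L,U \right)} = -33 + L$ ($Q{\left(L,U \right)} = L - 33 = -33 + L$)
$\frac{73758}{Q{\left(T{\left(-1,-7 - 9 \right)},7 \right)}} = \frac{73758}{-33 + \left(-1 + 2 \left(-7 - 9\right)\right)} = \frac{73758}{-33 + \left(-1 + 2 \left(-16\right)\right)} = \frac{73758}{-33 - 33} = \frac{73758}{-66} = 73758 \left(- \frac{1}{66}\right) = - \frac{12293}{11}$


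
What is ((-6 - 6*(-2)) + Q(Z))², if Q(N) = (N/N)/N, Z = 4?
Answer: 625/16 ≈ 39.063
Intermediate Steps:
Q(N) = 1/N
((-6 - 6*(-2)) + Q(Z))² = ((-6 - 6*(-2)) + 1/4)² = ((-6 + 12) + ¼)² = (6 + ¼)² = (25/4)² = 625/16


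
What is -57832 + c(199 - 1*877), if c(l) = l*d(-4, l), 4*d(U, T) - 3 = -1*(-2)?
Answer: -117359/2 ≈ -58680.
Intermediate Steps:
d(U, T) = 5/4 (d(U, T) = ¾ + (-1*(-2))/4 = ¾ + (¼)*2 = ¾ + ½ = 5/4)
c(l) = 5*l/4 (c(l) = l*(5/4) = 5*l/4)
-57832 + c(199 - 1*877) = -57832 + 5*(199 - 1*877)/4 = -57832 + 5*(199 - 877)/4 = -57832 + (5/4)*(-678) = -57832 - 1695/2 = -117359/2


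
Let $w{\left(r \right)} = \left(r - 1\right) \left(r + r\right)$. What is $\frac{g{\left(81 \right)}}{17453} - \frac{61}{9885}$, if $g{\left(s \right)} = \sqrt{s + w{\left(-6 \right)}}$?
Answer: $- \frac{61}{9885} + \frac{\sqrt{165}}{17453} \approx -0.005435$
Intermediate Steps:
$w{\left(r \right)} = 2 r \left(-1 + r\right)$ ($w{\left(r \right)} = \left(-1 + r\right) 2 r = 2 r \left(-1 + r\right)$)
$g{\left(s \right)} = \sqrt{84 + s}$ ($g{\left(s \right)} = \sqrt{s + 2 \left(-6\right) \left(-1 - 6\right)} = \sqrt{s + 2 \left(-6\right) \left(-7\right)} = \sqrt{s + 84} = \sqrt{84 + s}$)
$\frac{g{\left(81 \right)}}{17453} - \frac{61}{9885} = \frac{\sqrt{84 + 81}}{17453} - \frac{61}{9885} = \sqrt{165} \cdot \frac{1}{17453} - \frac{61}{9885} = \frac{\sqrt{165}}{17453} - \frac{61}{9885} = - \frac{61}{9885} + \frac{\sqrt{165}}{17453}$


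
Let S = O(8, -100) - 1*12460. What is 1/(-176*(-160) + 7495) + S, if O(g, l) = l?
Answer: -447826799/35655 ≈ -12560.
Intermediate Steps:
S = -12560 (S = -100 - 1*12460 = -100 - 12460 = -12560)
1/(-176*(-160) + 7495) + S = 1/(-176*(-160) + 7495) - 12560 = 1/(28160 + 7495) - 12560 = 1/35655 - 12560 = -447826799/35655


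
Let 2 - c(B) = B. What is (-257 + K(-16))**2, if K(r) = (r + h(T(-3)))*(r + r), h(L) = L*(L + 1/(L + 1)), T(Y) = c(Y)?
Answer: 2941225/9 ≈ 3.2680e+5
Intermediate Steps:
c(B) = 2 - B
T(Y) = 2 - Y
h(L) = L*(L + 1/(1 + L))
K(r) = 2*r*(155/6 + r) (K(r) = (r + (2 - 1*(-3))*(1 + (2 - 1*(-3)) + (2 - 1*(-3))**2)/(1 + (2 - 1*(-3))))*(r + r) = (r + (2 + 3)*(1 + (2 + 3) + (2 + 3)**2)/(1 + (2 + 3)))*(2*r) = (r + 5*(1 + 5 + 5**2)/(1 + 5))*(2*r) = (r + 5*(1 + 5 + 25)/6)*(2*r) = (r + 5*(1/6)*31)*(2*r) = (r + 155/6)*(2*r) = (155/6 + r)*(2*r) = 2*r*(155/6 + r))
(-257 + K(-16))**2 = (-257 + (1/3)*(-16)*(155 + 6*(-16)))**2 = (-257 + (1/3)*(-16)*(155 - 96))**2 = (-257 + (1/3)*(-16)*59)**2 = (-257 - 944/3)**2 = (-1715/3)**2 = 2941225/9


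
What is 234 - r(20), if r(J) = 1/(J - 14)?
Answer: 1403/6 ≈ 233.83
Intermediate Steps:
r(J) = 1/(-14 + J)
234 - r(20) = 234 - 1/(-14 + 20) = 234 - 1/6 = 234 - 1*⅙ = 234 - ⅙ = 1403/6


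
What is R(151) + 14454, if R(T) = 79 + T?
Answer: 14684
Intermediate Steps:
R(151) + 14454 = (79 + 151) + 14454 = 230 + 14454 = 14684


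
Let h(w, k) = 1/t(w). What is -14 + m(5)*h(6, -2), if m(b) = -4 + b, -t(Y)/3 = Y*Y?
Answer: -1513/108 ≈ -14.009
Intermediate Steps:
t(Y) = -3*Y² (t(Y) = -3*Y*Y = -3*Y²)
h(w, k) = -1/(3*w²) (h(w, k) = 1/(-3*w²) = -1/(3*w²))
-14 + m(5)*h(6, -2) = -14 + (-4 + 5)*(-⅓/6²) = -14 + 1*(-⅓*1/36) = -14 + 1*(-1/108) = -14 - 1/108 = -1513/108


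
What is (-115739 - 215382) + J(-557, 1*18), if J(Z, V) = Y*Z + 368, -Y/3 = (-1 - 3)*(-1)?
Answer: -324069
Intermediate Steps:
Y = -12 (Y = -3*(-1 - 3)*(-1) = -(-12)*(-1) = -3*4 = -12)
J(Z, V) = 368 - 12*Z (J(Z, V) = -12*Z + 368 = 368 - 12*Z)
(-115739 - 215382) + J(-557, 1*18) = (-115739 - 215382) + (368 - 12*(-557)) = -331121 + (368 + 6684) = -331121 + 7052 = -324069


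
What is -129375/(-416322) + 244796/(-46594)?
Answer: -5326992309/1077672626 ≈ -4.9431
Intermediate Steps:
-129375/(-416322) + 244796/(-46594) = -129375*(-1/416322) + 244796*(-1/46594) = 14375/46258 - 122398/23297 = -5326992309/1077672626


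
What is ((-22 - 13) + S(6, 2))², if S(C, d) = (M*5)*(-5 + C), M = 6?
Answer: 25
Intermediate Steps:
S(C, d) = -150 + 30*C (S(C, d) = (6*5)*(-5 + C) = 30*(-5 + C) = -150 + 30*C)
((-22 - 13) + S(6, 2))² = ((-22 - 13) + (-150 + 30*6))² = (-35 + (-150 + 180))² = (-35 + 30)² = (-5)² = 25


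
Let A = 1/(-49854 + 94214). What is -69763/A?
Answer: -3094686680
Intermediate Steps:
A = 1/44360 ≈ 2.2543e-5
-69763/A = -69763/1/44360 = -69763*44360 = -3094686680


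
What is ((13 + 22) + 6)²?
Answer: 1681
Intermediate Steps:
((13 + 22) + 6)² = (35 + 6)² = 41² = 1681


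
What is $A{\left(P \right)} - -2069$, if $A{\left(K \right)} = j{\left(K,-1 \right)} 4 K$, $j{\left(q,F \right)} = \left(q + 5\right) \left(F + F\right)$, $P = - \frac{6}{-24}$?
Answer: $\frac{4117}{2} \approx 2058.5$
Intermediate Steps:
$P = \frac{1}{4}$ ($P = \left(-6\right) \left(- \frac{1}{24}\right) = \frac{1}{4} \approx 0.25$)
$j{\left(q,F \right)} = 2 F \left(5 + q\right)$ ($j{\left(q,F \right)} = \left(5 + q\right) 2 F = 2 F \left(5 + q\right)$)
$A{\left(K \right)} = K \left(-40 - 8 K\right)$ ($A{\left(K \right)} = 2 \left(-1\right) \left(5 + K\right) 4 K = \left(-10 - 2 K\right) 4 K = \left(-40 - 8 K\right) K = K \left(-40 - 8 K\right)$)
$A{\left(P \right)} - -2069 = \left(-8\right) \frac{1}{4} \left(5 + \frac{1}{4}\right) - -2069 = \left(-8\right) \frac{1}{4} \cdot \frac{21}{4} + 2069 = - \frac{21}{2} + 2069 = \frac{4117}{2}$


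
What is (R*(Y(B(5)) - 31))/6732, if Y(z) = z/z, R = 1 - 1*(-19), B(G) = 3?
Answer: -50/561 ≈ -0.089127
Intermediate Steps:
R = 20 (R = 1 + 19 = 20)
Y(z) = 1
(R*(Y(B(5)) - 31))/6732 = (20*(1 - 31))/6732 = (20*(-30))*(1/6732) = -600*1/6732 = -50/561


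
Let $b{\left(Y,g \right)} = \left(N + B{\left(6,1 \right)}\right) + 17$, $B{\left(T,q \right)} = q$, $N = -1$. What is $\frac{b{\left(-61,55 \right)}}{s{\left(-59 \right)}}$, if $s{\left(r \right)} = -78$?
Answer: $- \frac{17}{78} \approx -0.21795$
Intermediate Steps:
$b{\left(Y,g \right)} = 17$ ($b{\left(Y,g \right)} = \left(-1 + 1\right) + 17 = 0 + 17 = 17$)
$\frac{b{\left(-61,55 \right)}}{s{\left(-59 \right)}} = \frac{17}{-78} = 17 \left(- \frac{1}{78}\right) = - \frac{17}{78}$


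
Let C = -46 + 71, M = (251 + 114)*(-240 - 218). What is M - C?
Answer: -167195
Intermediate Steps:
M = -167170 (M = 365*(-458) = -167170)
C = 25
M - C = -167170 - 1*25 = -167170 - 25 = -167195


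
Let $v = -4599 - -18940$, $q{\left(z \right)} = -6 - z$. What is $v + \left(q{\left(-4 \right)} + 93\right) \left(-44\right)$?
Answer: $10337$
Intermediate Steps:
$v = 14341$ ($v = -4599 + 18940 = 14341$)
$v + \left(q{\left(-4 \right)} + 93\right) \left(-44\right) = 14341 + \left(\left(-6 - -4\right) + 93\right) \left(-44\right) = 14341 + \left(\left(-6 + 4\right) + 93\right) \left(-44\right) = 14341 + \left(-2 + 93\right) \left(-44\right) = 14341 + 91 \left(-44\right) = 14341 - 4004 = 10337$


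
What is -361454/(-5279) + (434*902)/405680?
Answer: 3379573143/48672380 ≈ 69.435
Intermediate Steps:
-361454/(-5279) + (434*902)/405680 = -361454*(-1/5279) + 391468*(1/405680) = 361454/5279 + 8897/9220 = 3379573143/48672380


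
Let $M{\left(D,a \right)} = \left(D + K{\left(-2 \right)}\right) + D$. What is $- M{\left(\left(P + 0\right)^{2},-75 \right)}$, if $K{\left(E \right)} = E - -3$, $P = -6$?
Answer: $-73$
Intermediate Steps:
$K{\left(E \right)} = 3 + E$ ($K{\left(E \right)} = E + 3 = 3 + E$)
$M{\left(D,a \right)} = 1 + 2 D$ ($M{\left(D,a \right)} = \left(D + \left(3 - 2\right)\right) + D = \left(D + 1\right) + D = \left(1 + D\right) + D = 1 + 2 D$)
$- M{\left(\left(P + 0\right)^{2},-75 \right)} = - (1 + 2 \left(-6 + 0\right)^{2}) = - (1 + 2 \left(-6\right)^{2}) = - (1 + 2 \cdot 36) = - (1 + 72) = \left(-1\right) 73 = -73$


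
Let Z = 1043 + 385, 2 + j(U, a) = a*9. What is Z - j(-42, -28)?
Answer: 1682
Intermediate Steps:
j(U, a) = -2 + 9*a (j(U, a) = -2 + a*9 = -2 + 9*a)
Z = 1428
Z - j(-42, -28) = 1428 - (-2 + 9*(-28)) = 1428 - (-2 - 252) = 1428 - 1*(-254) = 1428 + 254 = 1682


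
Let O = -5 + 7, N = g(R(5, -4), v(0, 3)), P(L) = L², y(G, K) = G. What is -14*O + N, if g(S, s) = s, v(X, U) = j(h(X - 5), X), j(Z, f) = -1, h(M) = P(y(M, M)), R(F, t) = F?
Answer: -29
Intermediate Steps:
h(M) = M²
v(X, U) = -1
N = -1
O = 2
-14*O + N = -14*2 - 1 = -28 - 1 = -29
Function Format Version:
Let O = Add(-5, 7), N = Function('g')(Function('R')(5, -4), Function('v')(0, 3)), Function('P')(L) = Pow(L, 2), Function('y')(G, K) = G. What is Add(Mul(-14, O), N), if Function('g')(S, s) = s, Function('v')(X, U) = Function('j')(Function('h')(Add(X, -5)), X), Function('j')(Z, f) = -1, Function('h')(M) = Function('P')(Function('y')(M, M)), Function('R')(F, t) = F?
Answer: -29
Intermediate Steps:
Function('h')(M) = Pow(M, 2)
Function('v')(X, U) = -1
N = -1
O = 2
Add(Mul(-14, O), N) = Add(Mul(-14, 2), -1) = Add(-28, -1) = -29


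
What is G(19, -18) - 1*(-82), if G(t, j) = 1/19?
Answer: 1559/19 ≈ 82.053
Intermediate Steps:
G(t, j) = 1/19
G(19, -18) - 1*(-82) = 1/19 - 1*(-82) = 1/19 + 82 = 1559/19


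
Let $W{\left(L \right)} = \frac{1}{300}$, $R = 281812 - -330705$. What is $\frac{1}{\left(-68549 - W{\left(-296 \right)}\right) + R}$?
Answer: $\frac{300}{163190399} \approx 1.8383 \cdot 10^{-6}$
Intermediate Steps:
$R = 612517$ ($R = 281812 + 330705 = 612517$)
$W{\left(L \right)} = \frac{1}{300}$
$\frac{1}{\left(-68549 - W{\left(-296 \right)}\right) + R} = \frac{1}{\left(-68549 - \frac{1}{300}\right) + 612517} = \frac{1}{- \frac{20564701}{300} + 612517} = \frac{1}{\frac{163190399}{300}} = \frac{300}{163190399}$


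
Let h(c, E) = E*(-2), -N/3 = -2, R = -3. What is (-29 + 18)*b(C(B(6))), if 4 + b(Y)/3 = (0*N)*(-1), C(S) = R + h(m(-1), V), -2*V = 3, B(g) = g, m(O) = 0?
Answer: 132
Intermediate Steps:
N = 6 (N = -3*(-2) = 6)
V = -3/2 (V = -½*3 = -3/2 ≈ -1.5000)
h(c, E) = -2*E
C(S) = 0 (C(S) = -3 - 2*(-3/2) = -3 + 3 = 0)
b(Y) = -12 (b(Y) = -12 + 3*((0*6)*(-1)) = -12 + 3*(0*(-1)) = -12 + 3*0 = -12 + 0 = -12)
(-29 + 18)*b(C(B(6))) = (-29 + 18)*(-12) = -11*(-12) = 132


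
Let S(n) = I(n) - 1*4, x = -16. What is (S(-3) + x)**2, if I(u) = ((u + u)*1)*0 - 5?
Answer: 625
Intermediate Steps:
I(u) = -5 (I(u) = ((2*u)*1)*0 - 5 = (2*u)*0 - 5 = 0 - 5 = -5)
S(n) = -9 (S(n) = -5 - 1*4 = -5 - 4 = -9)
(S(-3) + x)**2 = (-9 - 16)**2 = (-25)**2 = 625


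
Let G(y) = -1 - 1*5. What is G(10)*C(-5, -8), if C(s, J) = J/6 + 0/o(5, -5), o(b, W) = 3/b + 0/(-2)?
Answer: 8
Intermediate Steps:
o(b, W) = 3/b (o(b, W) = 3/b + 0*(-½) = 3/b + 0 = 3/b)
G(y) = -6 (G(y) = -1 - 5 = -6)
C(s, J) = J/6 (C(s, J) = J/6 + 0/((3/5)) = J*(⅙) + 0/((3*(⅕))) = J/6 + 0/(⅗) = J/6 + 0*(5/3) = J/6 + 0 = J/6)
G(10)*C(-5, -8) = -(-8) = -6*(-4/3) = 8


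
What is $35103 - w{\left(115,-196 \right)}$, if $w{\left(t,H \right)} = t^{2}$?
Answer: $21878$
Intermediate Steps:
$35103 - w{\left(115,-196 \right)} = 35103 - 115^{2} = 35103 - 13225 = 21878$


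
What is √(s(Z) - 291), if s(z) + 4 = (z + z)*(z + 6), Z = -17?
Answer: √79 ≈ 8.8882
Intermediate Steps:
s(z) = -4 + 2*z*(6 + z) (s(z) = -4 + (z + z)*(z + 6) = -4 + (2*z)*(6 + z) = -4 + 2*z*(6 + z))
√(s(Z) - 291) = √((-4 + 2*(-17)² + 12*(-17)) - 291) = √((-4 + 2*289 - 204) - 291) = √((-4 + 578 - 204) - 291) = √(370 - 291) = √79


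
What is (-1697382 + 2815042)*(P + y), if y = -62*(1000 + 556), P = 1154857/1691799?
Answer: -182413376080365860/1691799 ≈ -1.0782e+11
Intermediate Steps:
P = 1154857/1691799 (P = 1154857*(1/1691799) = 1154857/1691799 ≈ 0.68262)
y = -96472 (y = -62*1556 = -96472)
(-1697382 + 2815042)*(P + y) = (-1697382 + 2815042)*(1154857/1691799 - 96472) = 1117660*(-163210078271/1691799) = -182413376080365860/1691799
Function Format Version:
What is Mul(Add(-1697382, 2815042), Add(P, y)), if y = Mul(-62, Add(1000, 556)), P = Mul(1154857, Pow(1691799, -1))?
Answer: Rational(-182413376080365860, 1691799) ≈ -1.0782e+11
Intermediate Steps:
P = Rational(1154857, 1691799) (P = Mul(1154857, Rational(1, 1691799)) = Rational(1154857, 1691799) ≈ 0.68262)
y = -96472 (y = Mul(-62, 1556) = -96472)
Mul(Add(-1697382, 2815042), Add(P, y)) = Mul(Add(-1697382, 2815042), Add(Rational(1154857, 1691799), -96472)) = Mul(1117660, Rational(-163210078271, 1691799)) = Rational(-182413376080365860, 1691799)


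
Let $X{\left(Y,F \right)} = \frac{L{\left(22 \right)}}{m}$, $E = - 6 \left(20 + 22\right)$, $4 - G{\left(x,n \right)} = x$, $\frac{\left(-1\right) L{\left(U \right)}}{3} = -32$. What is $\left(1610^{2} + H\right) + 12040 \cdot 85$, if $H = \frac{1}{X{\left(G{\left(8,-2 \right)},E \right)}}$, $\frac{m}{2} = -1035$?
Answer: $\frac{57847655}{16} \approx 3.6155 \cdot 10^{6}$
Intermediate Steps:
$m = -2070$ ($m = 2 \left(-1035\right) = -2070$)
$L{\left(U \right)} = 96$ ($L{\left(U \right)} = \left(-3\right) \left(-32\right) = 96$)
$G{\left(x,n \right)} = 4 - x$
$E = -252$ ($E = \left(-6\right) 42 = -252$)
$X{\left(Y,F \right)} = - \frac{16}{345}$ ($X{\left(Y,F \right)} = \frac{96}{-2070} = 96 \left(- \frac{1}{2070}\right) = - \frac{16}{345}$)
$H = - \frac{345}{16}$ ($H = \frac{1}{- \frac{16}{345}} = - \frac{345}{16} \approx -21.563$)
$\left(1610^{2} + H\right) + 12040 \cdot 85 = \left(1610^{2} - \frac{345}{16}\right) + 12040 \cdot 85 = \left(2592100 - \frac{345}{16}\right) + 1023400 = \frac{41473255}{16} + 1023400 = \frac{57847655}{16}$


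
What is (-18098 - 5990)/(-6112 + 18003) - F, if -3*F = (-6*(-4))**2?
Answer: 2258984/11891 ≈ 189.97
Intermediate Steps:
F = -192 (F = -(-6*(-4))**2/3 = -1/3*24**2 = -1/3*576 = -192)
(-18098 - 5990)/(-6112 + 18003) - F = (-18098 - 5990)/(-6112 + 18003) - 1*(-192) = -24088/11891 + 192 = 2258984/11891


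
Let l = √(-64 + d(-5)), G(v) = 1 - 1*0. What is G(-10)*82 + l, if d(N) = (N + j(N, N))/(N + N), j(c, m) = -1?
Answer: 82 + I*√1585/5 ≈ 82.0 + 7.9624*I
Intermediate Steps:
G(v) = 1 (G(v) = 1 + 0 = 1)
d(N) = (-1 + N)/(2*N) (d(N) = (N - 1)/(N + N) = (-1 + N)/((2*N)) = (-1 + N)*(1/(2*N)) = (-1 + N)/(2*N))
l = I*√1585/5 (l = √(-64 + (½)*(-1 - 5)/(-5)) = √(-64 + (½)*(-⅕)*(-6)) = √(-64 + ⅗) = √(-317/5) = I*√1585/5 ≈ 7.9624*I)
G(-10)*82 + l = 1*82 + I*√1585/5 = 82 + I*√1585/5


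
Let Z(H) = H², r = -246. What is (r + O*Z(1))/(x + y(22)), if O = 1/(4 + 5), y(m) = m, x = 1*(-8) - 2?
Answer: -2213/108 ≈ -20.491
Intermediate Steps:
x = -10 (x = -8 - 2 = -10)
O = ⅑ (O = 1/9 = ⅑ ≈ 0.11111)
(r + O*Z(1))/(x + y(22)) = (-246 + (⅑)*1²)/(-10 + 22) = (-246 + (⅑)*1)/12 = (-246 + ⅑)*(1/12) = -2213/9*1/12 = -2213/108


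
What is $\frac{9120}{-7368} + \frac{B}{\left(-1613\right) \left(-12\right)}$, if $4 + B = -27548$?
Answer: $- \frac{1317812}{495191} \approx -2.6612$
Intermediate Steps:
$B = -27552$ ($B = -4 - 27548 = -27552$)
$\frac{9120}{-7368} + \frac{B}{\left(-1613\right) \left(-12\right)} = \frac{9120}{-7368} - \frac{27552}{\left(-1613\right) \left(-12\right)} = 9120 \left(- \frac{1}{7368}\right) - \frac{27552}{19356} = - \frac{380}{307} - \frac{2296}{1613} = - \frac{1317812}{495191}$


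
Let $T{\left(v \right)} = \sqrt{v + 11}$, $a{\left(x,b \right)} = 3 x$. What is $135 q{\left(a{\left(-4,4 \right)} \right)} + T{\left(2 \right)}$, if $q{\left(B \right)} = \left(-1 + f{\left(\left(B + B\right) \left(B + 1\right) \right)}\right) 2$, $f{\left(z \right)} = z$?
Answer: $71010 + \sqrt{13} \approx 71014.0$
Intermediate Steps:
$q{\left(B \right)} = -2 + 4 B \left(1 + B\right)$ ($q{\left(B \right)} = \left(-1 + \left(B + B\right) \left(B + 1\right)\right) 2 = \left(-1 + 2 B \left(1 + B\right)\right) 2 = -2 + 4 B \left(1 + B\right)$)
$T{\left(v \right)} = \sqrt{11 + v}$
$135 q{\left(a{\left(-4,4 \right)} \right)} + T{\left(2 \right)} = 135 \left(-2 + 4 \cdot 3 \left(-4\right) \left(1 + 3 \left(-4\right)\right)\right) + \sqrt{11 + 2} = 135 \left(-2 + 4 \left(-12\right) \left(1 - 12\right)\right) + \sqrt{13} = 135 \left(-2 + 4 \left(-12\right) \left(-11\right)\right) + \sqrt{13} = 135 \left(-2 + 528\right) + \sqrt{13} = 135 \cdot 526 + \sqrt{13} = 71010 + \sqrt{13}$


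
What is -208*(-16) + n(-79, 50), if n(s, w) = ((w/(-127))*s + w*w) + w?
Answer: 750456/127 ≈ 5909.1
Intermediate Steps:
n(s, w) = w + w**2 - s*w/127 (n(s, w) = ((w*(-1/127))*s + w**2) + w = ((-w/127)*s + w**2) + w = (-s*w/127 + w**2) + w = (w**2 - s*w/127) + w = w + w**2 - s*w/127)
-208*(-16) + n(-79, 50) = -208*(-16) + (1/127)*50*(127 - 1*(-79) + 127*50) = 3328 + (1/127)*50*(127 + 79 + 6350) = 3328 + (1/127)*50*6556 = 3328 + 327800/127 = 750456/127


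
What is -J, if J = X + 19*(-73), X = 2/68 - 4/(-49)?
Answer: 2310557/1666 ≈ 1386.9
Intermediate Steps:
X = 185/1666 (X = 2*(1/68) - 4*(-1/49) = 1/34 + 4/49 = 185/1666 ≈ 0.11104)
J = -2310557/1666 (J = 185/1666 + 19*(-73) = 185/1666 - 1387 = -2310557/1666 ≈ -1386.9)
-J = -1*(-2310557/1666) = 2310557/1666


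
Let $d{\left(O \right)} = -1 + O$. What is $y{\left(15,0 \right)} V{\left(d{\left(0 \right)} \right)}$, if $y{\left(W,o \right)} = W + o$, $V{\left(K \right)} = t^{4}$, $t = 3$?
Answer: $1215$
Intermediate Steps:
$V{\left(K \right)} = 81$ ($V{\left(K \right)} = 3^{4} = 81$)
$y{\left(15,0 \right)} V{\left(d{\left(0 \right)} \right)} = \left(15 + 0\right) 81 = 15 \cdot 81 = 1215$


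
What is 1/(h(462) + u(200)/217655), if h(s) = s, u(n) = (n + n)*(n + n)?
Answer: 43531/20143322 ≈ 0.0021611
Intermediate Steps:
u(n) = 4*n**2 (u(n) = (2*n)*(2*n) = 4*n**2)
1/(h(462) + u(200)/217655) = 1/(462 + (4*200**2)/217655) = 1/(462 + (4*40000)*(1/217655)) = 1/(462 + 160000*(1/217655)) = 1/(462 + 32000/43531) = 1/(20143322/43531) = 43531/20143322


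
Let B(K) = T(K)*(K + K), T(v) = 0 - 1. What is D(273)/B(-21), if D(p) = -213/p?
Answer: -71/3822 ≈ -0.018577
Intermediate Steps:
T(v) = -1
B(K) = -2*K (B(K) = -(K + K) = -2*K)
D(273)/B(-21) = (-213/273)/((-2*(-21))) = -213*1/273/42 = -71/91*1/42 = -71/3822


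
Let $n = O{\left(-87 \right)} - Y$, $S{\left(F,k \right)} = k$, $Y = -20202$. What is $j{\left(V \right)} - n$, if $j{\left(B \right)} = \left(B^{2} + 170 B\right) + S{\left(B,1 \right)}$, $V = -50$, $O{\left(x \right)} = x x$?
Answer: $-33770$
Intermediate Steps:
$O{\left(x \right)} = x^{2}$
$j{\left(B \right)} = 1 + B^{2} + 170 B$ ($j{\left(B \right)} = \left(B^{2} + 170 B\right) + 1 = 1 + B^{2} + 170 B$)
$n = 27771$ ($n = \left(-87\right)^{2} - -20202 = 7569 + 20202 = 27771$)
$j{\left(V \right)} - n = \left(1 + \left(-50\right)^{2} + 170 \left(-50\right)\right) - 27771 = \left(1 + 2500 - 8500\right) - 27771 = -5999 - 27771 = -33770$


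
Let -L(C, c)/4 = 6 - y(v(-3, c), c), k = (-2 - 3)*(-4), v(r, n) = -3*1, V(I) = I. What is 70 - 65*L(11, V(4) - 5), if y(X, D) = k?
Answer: -3570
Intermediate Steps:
v(r, n) = -3
k = 20 (k = -5*(-4) = 20)
y(X, D) = 20
L(C, c) = 56 (L(C, c) = -4*(6 - 1*20) = -4*(6 - 20) = -4*(-14) = 56)
70 - 65*L(11, V(4) - 5) = 70 - 65*56 = 70 - 3640 = -3570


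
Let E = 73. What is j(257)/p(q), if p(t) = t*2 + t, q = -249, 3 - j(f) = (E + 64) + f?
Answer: 391/747 ≈ 0.52343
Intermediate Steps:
j(f) = -134 - f (j(f) = 3 - ((73 + 64) + f) = 3 - (137 + f) = 3 + (-137 - f) = -134 - f)
p(t) = 3*t (p(t) = 2*t + t = 3*t)
j(257)/p(q) = (-134 - 1*257)/((3*(-249))) = (-134 - 257)/(-747) = -391*(-1/747) = 391/747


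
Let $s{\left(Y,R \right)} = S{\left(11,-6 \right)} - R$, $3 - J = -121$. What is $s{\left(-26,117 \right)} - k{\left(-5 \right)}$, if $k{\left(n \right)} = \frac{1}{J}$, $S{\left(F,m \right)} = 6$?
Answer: $- \frac{13765}{124} \approx -111.01$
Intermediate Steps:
$J = 124$ ($J = 3 - -121 = 3 + 121 = 124$)
$k{\left(n \right)} = \frac{1}{124}$
$s{\left(Y,R \right)} = 6 - R$
$s{\left(-26,117 \right)} - k{\left(-5 \right)} = \left(6 - 117\right) - \frac{1}{124} = -111 - \frac{1}{124} = - \frac{13765}{124}$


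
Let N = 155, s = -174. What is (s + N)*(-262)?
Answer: 4978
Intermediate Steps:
(s + N)*(-262) = (-174 + 155)*(-262) = -19*(-262) = 4978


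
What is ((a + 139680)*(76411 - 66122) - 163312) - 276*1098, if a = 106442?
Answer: 2531882898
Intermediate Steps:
((a + 139680)*(76411 - 66122) - 163312) - 276*1098 = ((106442 + 139680)*(76411 - 66122) - 163312) - 276*1098 = (246122*10289 - 163312) - 303048 = (2532349258 - 163312) - 303048 = 2532185946 - 303048 = 2531882898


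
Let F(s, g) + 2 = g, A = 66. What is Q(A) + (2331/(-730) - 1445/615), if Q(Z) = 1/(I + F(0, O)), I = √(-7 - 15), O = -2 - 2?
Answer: -14702177/2603910 - I*√22/58 ≈ -5.6462 - 0.080869*I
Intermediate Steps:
O = -4
F(s, g) = -2 + g
I = I*√22 (I = √(-22) = I*√22 ≈ 4.6904*I)
Q(Z) = 1/(-6 + I*√22) (Q(Z) = 1/(I*√22 + (-2 - 4)) = 1/(I*√22 - 6) = 1/(-6 + I*√22))
Q(A) + (2331/(-730) - 1445/615) = (-3/29 - I*√22/58) + (2331/(-730) - 1445/615) = (-3/29 - I*√22/58) + (2331*(-1/730) - 1445*1/615) = (-3/29 - I*√22/58) + (-2331/730 - 289/123) = (-3/29 - I*√22/58) - 497683/89790 = -14702177/2603910 - I*√22/58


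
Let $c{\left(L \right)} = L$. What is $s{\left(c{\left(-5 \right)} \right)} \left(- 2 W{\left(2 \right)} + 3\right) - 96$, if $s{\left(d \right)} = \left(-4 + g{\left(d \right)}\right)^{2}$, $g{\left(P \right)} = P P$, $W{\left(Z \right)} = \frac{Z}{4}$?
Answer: $786$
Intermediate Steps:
$W{\left(Z \right)} = \frac{Z}{4}$ ($W{\left(Z \right)} = Z \frac{1}{4} = \frac{Z}{4}$)
$g{\left(P \right)} = P^{2}$
$s{\left(d \right)} = \left(-4 + d^{2}\right)^{2}$
$s{\left(c{\left(-5 \right)} \right)} \left(- 2 W{\left(2 \right)} + 3\right) - 96 = \left(-4 + \left(-5\right)^{2}\right)^{2} \left(- 2 \cdot \frac{1}{4} \cdot 2 + 3\right) - 96 = \left(-4 + 25\right)^{2} \left(\left(-2\right) \frac{1}{2} + 3\right) - 96 = 21^{2} \left(-1 + 3\right) - 96 = 441 \cdot 2 - 96 = 882 - 96 = 786$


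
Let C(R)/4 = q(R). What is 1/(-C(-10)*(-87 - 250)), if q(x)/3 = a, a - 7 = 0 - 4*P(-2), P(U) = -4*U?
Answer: -1/101100 ≈ -9.8912e-6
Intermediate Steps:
a = -25 (a = 7 + (0 - (-16)*(-2)) = 7 + (0 - 4*8) = 7 + (0 - 32) = 7 - 32 = -25)
q(x) = -75 (q(x) = 3*(-25) = -75)
C(R) = -300 (C(R) = 4*(-75) = -300)
1/(-C(-10)*(-87 - 250)) = 1/(-(-300)*(-87 - 250)) = 1/(-(-300)*(-337)) = 1/(-1*101100) = 1/(-101100) = -1/101100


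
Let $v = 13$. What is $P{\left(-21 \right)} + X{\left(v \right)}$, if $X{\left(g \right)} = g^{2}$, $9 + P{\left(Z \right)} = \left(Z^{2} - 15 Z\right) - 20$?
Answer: $896$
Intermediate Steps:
$P{\left(Z \right)} = -29 + Z^{2} - 15 Z$ ($P{\left(Z \right)} = -9 - \left(20 - Z^{2} + 15 Z\right) = -29 + Z^{2} - 15 Z$)
$P{\left(-21 \right)} + X{\left(v \right)} = \left(-29 + \left(-21\right)^{2} - -315\right) + 13^{2} = \left(-29 + 441 + 315\right) + 169 = 727 + 169 = 896$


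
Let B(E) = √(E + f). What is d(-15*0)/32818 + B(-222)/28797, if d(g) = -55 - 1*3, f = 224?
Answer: -29/16409 + √2/28797 ≈ -0.0017182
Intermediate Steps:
d(g) = -58 (d(g) = -55 - 3 = -58)
B(E) = √(224 + E) (B(E) = √(E + 224) = √(224 + E))
d(-15*0)/32818 + B(-222)/28797 = -58/32818 + √(224 - 222)/28797 = -58*1/32818 + √2*(1/28797) = -29/16409 + √2/28797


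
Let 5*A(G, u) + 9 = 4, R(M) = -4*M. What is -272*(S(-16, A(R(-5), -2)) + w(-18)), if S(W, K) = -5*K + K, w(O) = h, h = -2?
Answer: -544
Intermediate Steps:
A(G, u) = -1 (A(G, u) = -9/5 + (⅕)*4 = -9/5 + ⅘ = -1)
w(O) = -2
S(W, K) = -4*K
-272*(S(-16, A(R(-5), -2)) + w(-18)) = -272*(-4*(-1) - 2) = -272*(4 - 2) = -272*2 = -544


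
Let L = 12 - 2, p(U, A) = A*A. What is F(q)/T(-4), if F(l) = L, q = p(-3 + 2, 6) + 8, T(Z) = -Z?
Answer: 5/2 ≈ 2.5000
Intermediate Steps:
p(U, A) = A**2
q = 44 (q = 6**2 + 8 = 36 + 8 = 44)
L = 10
F(l) = 10
F(q)/T(-4) = 10/((-1*(-4))) = 10/4 = 10*(1/4) = 5/2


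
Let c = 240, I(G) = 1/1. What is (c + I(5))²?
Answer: 58081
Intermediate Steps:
I(G) = 1
(c + I(5))² = (240 + 1)² = 241² = 58081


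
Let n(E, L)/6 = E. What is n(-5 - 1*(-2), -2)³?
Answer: -5832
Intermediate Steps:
n(E, L) = 6*E
n(-5 - 1*(-2), -2)³ = (6*(-5 - 1*(-2)))³ = (6*(-5 + 2))³ = (6*(-3))³ = (-18)³ = -5832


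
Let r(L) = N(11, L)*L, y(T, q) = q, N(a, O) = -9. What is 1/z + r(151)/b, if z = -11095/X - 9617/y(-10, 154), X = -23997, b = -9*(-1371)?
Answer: -39656230967/314055681549 ≈ -0.12627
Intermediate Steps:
b = 12339
r(L) = -9*L
z = -229070519/3695538 (z = -11095/(-23997) - 9617/154 = -11095*(-1/23997) - 9617*1/154 = 11095/23997 - 9617/154 = -229070519/3695538 ≈ -61.986)
1/z + r(151)/b = 1/(-229070519/3695538) - 9*151/12339 = -3695538/229070519 - 1359*1/12339 = -3695538/229070519 - 151/1371 = -39656230967/314055681549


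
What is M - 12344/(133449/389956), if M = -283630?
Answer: -42663756734/133449 ≈ -3.1970e+5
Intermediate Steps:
M - 12344/(133449/389956) = -283630 - 12344/(133449/389956) = -283630 - 12344/(133449*(1/389956)) = -283630 - 12344/133449/389956 = -283630 - 12344*389956/133449 = -283630 - 1*4813616864/133449 = -283630 - 4813616864/133449 = -42663756734/133449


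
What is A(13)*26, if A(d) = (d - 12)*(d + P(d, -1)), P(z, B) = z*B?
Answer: 0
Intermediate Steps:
P(z, B) = B*z
A(d) = 0 (A(d) = (d - 12)*(d - d) = (-12 + d)*0 = 0)
A(13)*26 = 0*26 = 0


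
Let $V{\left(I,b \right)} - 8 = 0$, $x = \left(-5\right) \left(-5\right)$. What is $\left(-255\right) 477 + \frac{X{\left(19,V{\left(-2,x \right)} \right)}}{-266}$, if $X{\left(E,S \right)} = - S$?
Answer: $- \frac{16177451}{133} \approx -1.2164 \cdot 10^{5}$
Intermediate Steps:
$x = 25$
$V{\left(I,b \right)} = 8$ ($V{\left(I,b \right)} = 8 + 0 = 8$)
$\left(-255\right) 477 + \frac{X{\left(19,V{\left(-2,x \right)} \right)}}{-266} = \left(-255\right) 477 + \frac{\left(-1\right) 8}{-266} = -121635 - - \frac{4}{133} = -121635 + \frac{4}{133} = - \frac{16177451}{133}$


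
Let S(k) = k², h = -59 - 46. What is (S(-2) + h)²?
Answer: 10201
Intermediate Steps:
h = -105
(S(-2) + h)² = ((-2)² - 105)² = (4 - 105)² = (-101)² = 10201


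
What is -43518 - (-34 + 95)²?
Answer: -47239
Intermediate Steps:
-43518 - (-34 + 95)² = -43518 - 1*61² = -43518 - 1*3721 = -43518 - 3721 = -47239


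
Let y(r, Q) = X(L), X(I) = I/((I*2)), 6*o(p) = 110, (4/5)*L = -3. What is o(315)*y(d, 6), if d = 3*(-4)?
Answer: 55/6 ≈ 9.1667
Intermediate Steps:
L = -15/4 (L = (5/4)*(-3) = -15/4 ≈ -3.7500)
o(p) = 55/3 (o(p) = (⅙)*110 = 55/3)
X(I) = ½ (X(I) = I/((2*I)) = I*(1/(2*I)) = ½)
d = -12
y(r, Q) = ½
o(315)*y(d, 6) = (55/3)*(½) = 55/6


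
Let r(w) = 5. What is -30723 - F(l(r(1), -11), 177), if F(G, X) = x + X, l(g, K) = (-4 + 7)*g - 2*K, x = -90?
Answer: -30810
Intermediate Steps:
l(g, K) = -2*K + 3*g (l(g, K) = 3*g - 2*K = -2*K + 3*g)
F(G, X) = -90 + X
-30723 - F(l(r(1), -11), 177) = -30723 - (-90 + 177) = -30723 - 1*87 = -30723 - 87 = -30810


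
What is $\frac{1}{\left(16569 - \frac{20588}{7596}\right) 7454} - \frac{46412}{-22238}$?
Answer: $\frac{5441766372000197}{2607386023247984} \approx 2.0871$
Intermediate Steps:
$\frac{1}{\left(16569 - \frac{20588}{7596}\right) 7454} - \frac{46412}{-22238} = \frac{1}{16569 - \frac{5147}{1899}} \cdot \frac{1}{7454} - - \frac{23206}{11119} = \frac{1}{16569 - \frac{5147}{1899}} \cdot \frac{1}{7454} + \frac{23206}{11119} = \frac{1}{\frac{31459384}{1899}} \cdot \frac{1}{7454} + \frac{23206}{11119} = \frac{1899}{31459384} \cdot \frac{1}{7454} + \frac{23206}{11119} = \frac{1899}{234498248336} + \frac{23206}{11119} = \frac{5441766372000197}{2607386023247984}$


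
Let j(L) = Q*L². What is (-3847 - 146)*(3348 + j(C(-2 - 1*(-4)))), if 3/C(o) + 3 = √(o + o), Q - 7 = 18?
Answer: -14266989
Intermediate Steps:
Q = 25 (Q = 7 + 18 = 25)
C(o) = 3/(-3 + √2*√o) (C(o) = 3/(-3 + √(o + o)) = 3/(-3 + √(2*o)) = 3/(-3 + √2*√o))
j(L) = 25*L²
(-3847 - 146)*(3348 + j(C(-2 - 1*(-4)))) = (-3847 - 146)*(3348 + 25*(3/(-3 + √2*√(-2 - 1*(-4))))²) = -3993*(3348 + 25*(3/(-3 + √2*√(-2 + 4)))²) = -3993*(3348 + 25*(3/(-3 + √2*√2))²) = -3993*(3348 + 25*(3/(-3 + 2))²) = -3993*(3348 + 25*(3/(-1))²) = -3993*(3348 + 25*(3*(-1))²) = -3993*(3348 + 25*(-3)²) = -3993*(3348 + 25*9) = -3993*(3348 + 225) = -3993*3573 = -14266989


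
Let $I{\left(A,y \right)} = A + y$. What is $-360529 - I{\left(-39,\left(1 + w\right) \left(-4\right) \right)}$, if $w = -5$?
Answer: $-360506$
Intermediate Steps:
$-360529 - I{\left(-39,\left(1 + w\right) \left(-4\right) \right)} = -360529 - \left(-39 + \left(1 - 5\right) \left(-4\right)\right) = -360529 - \left(-39 - -16\right) = -360529 - \left(-39 + 16\right) = -360529 - -23 = -360529 + 23 = -360506$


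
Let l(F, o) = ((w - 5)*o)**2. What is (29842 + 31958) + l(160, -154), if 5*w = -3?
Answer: 20138344/25 ≈ 8.0553e+5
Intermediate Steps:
w = -3/5 (w = (1/5)*(-3) = -3/5 ≈ -0.60000)
l(F, o) = 784*o**2/25 (l(F, o) = ((-3/5 - 5)*o)**2 = (-28*o/5)**2 = 784*o**2/25)
(29842 + 31958) + l(160, -154) = (29842 + 31958) + (784/25)*(-154)**2 = 61800 + (784/25)*23716 = 61800 + 18593344/25 = 20138344/25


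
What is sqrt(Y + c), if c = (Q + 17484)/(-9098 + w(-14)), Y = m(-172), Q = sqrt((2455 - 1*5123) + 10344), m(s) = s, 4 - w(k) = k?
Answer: sqrt(-896220970 - 1135*sqrt(1919))/2270 ≈ 13.188*I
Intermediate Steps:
w(k) = 4 - k
Q = 2*sqrt(1919) (Q = sqrt((2455 - 5123) + 10344) = sqrt(-2668 + 10344) = sqrt(7676) = 2*sqrt(1919) ≈ 87.613)
Y = -172
c = -4371/2270 - sqrt(1919)/4540 (c = (2*sqrt(1919) + 17484)/(-9098 + (4 - 1*(-14))) = (17484 + 2*sqrt(1919))/(-9098 + (4 + 14)) = (17484 + 2*sqrt(1919))/(-9098 + 18) = (17484 + 2*sqrt(1919))/(-9080) = (17484 + 2*sqrt(1919))*(-1/9080) = -4371/2270 - sqrt(1919)/4540 ≈ -1.9352)
sqrt(Y + c) = sqrt(-172 + (-4371/2270 - sqrt(1919)/4540)) = sqrt(-394811/2270 - sqrt(1919)/4540)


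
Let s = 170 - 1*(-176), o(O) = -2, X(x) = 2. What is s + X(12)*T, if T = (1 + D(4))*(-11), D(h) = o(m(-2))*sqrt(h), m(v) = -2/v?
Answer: 412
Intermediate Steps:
s = 346 (s = 170 + 176 = 346)
D(h) = -2*sqrt(h)
T = 33 (T = (1 - 2*sqrt(4))*(-11) = (1 - 2*2)*(-11) = (1 - 4)*(-11) = -3*(-11) = 33)
s + X(12)*T = 346 + 2*33 = 346 + 66 = 412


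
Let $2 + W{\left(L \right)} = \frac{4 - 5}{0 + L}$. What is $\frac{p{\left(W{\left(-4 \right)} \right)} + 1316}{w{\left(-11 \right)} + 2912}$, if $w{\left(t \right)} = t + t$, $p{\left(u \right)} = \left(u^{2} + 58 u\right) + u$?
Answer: $\frac{19453}{46240} \approx 0.4207$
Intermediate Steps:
$W{\left(L \right)} = -2 - \frac{1}{L}$ ($W{\left(L \right)} = -2 + \frac{4 - 5}{0 + L} = -2 - \frac{1}{L}$)
$p{\left(u \right)} = u^{2} + 59 u$
$w{\left(t \right)} = 2 t$
$\frac{p{\left(W{\left(-4 \right)} \right)} + 1316}{w{\left(-11 \right)} + 2912} = \frac{\left(-2 - \frac{1}{-4}\right) \left(59 - \frac{7}{4}\right) + 1316}{2 \left(-11\right) + 2912} = \frac{\left(-2 - - \frac{1}{4}\right) \left(59 - \frac{7}{4}\right) + 1316}{-22 + 2912} = \frac{\left(-2 + \frac{1}{4}\right) \left(59 + \left(-2 + \frac{1}{4}\right)\right) + 1316}{2890} = \left(- \frac{7 \left(59 - \frac{7}{4}\right)}{4} + 1316\right) \frac{1}{2890} = \left(\left(- \frac{7}{4}\right) \frac{229}{4} + 1316\right) \frac{1}{2890} = \left(- \frac{1603}{16} + 1316\right) \frac{1}{2890} = \frac{19453}{16} \cdot \frac{1}{2890} = \frac{19453}{46240}$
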